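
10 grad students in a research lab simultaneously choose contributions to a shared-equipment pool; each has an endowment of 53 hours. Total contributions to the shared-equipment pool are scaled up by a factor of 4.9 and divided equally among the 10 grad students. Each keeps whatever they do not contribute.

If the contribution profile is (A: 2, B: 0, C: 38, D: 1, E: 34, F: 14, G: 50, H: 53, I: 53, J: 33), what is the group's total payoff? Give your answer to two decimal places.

1614.20 hours

Total contributed: 2 + 0 + 38 + 1 + 34 + 14 + 50 + 53 + 53 + 33 = 278; total kept: 10 × 53 − 278 = 252.
The shared-equipment pool pays out 4.9 × 278 = 1362.20 in aggregate.
Group total = 252 + 1362.20 = 1614.20.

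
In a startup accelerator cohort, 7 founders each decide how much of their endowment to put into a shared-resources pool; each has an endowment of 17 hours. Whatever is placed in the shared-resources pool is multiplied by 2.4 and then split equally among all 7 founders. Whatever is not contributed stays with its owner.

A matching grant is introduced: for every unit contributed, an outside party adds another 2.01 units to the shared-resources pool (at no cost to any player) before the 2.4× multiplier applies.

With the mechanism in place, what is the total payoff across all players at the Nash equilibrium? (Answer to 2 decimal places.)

Under the mechanism each unit contributed yields 2.4 × 3.01 / 7 = 1.0320 back to its contributor per unit of net cost, which exceeds 1, making full contribution the dominant choice for everyone.
At the Nash equilibrium everyone contributes 17. Group total payoff = 2.4 × 3.01 × 119 = 859.66.

859.66 hours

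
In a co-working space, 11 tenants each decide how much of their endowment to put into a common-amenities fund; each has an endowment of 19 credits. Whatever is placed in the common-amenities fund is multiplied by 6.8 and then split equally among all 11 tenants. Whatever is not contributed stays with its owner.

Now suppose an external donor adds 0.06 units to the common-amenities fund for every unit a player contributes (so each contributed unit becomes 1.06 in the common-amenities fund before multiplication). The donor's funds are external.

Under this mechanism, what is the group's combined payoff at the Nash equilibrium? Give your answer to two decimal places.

With the mechanism, a contributed unit returns 6.8 × 1.06 / 11 = 0.6553 per unit of net cost — still below 1 — so contributing 0 remains dominant for every player.
At the Nash equilibrium no one contributes; group total payoff = 11 × 19 = 209.

209.00 credits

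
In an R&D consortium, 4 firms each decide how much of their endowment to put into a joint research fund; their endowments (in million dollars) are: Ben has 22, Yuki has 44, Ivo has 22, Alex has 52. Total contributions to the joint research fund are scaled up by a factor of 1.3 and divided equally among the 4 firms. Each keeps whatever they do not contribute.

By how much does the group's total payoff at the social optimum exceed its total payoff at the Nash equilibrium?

The private return per contributed unit is 1.3/4 = 0.3250 < 1 for every player regardless of endowment, so the Nash equilibrium is zero contribution and the group total is Σ E_j = 22 + 44 + 22 + 52 = 140.
Each contributed unit returns 1.300 to the group, so the social optimum is full contribution by everyone: group total = 1.300 × 140 = 182.00.
Efficiency loss = (1.300 − 1) × 140 = 42.00.

42.00 million dollars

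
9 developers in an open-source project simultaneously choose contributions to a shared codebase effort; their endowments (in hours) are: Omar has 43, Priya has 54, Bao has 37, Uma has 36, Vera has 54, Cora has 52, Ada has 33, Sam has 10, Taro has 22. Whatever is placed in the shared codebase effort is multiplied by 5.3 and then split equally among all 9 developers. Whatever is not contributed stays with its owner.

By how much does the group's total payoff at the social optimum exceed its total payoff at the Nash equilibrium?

The private return per contributed unit is 5.3/9 = 0.5889 < 1 for every player regardless of endowment, so the Nash equilibrium is zero contribution and the group total is Σ E_j = 43 + 54 + 37 + 36 + 54 + 52 + 33 + 10 + 22 = 341.
Each contributed unit returns 5.300 to the group, so the social optimum is full contribution by everyone: group total = 5.300 × 341 = 1807.30.
Efficiency loss = (5.300 − 1) × 341 = 1466.30.

1466.30 hours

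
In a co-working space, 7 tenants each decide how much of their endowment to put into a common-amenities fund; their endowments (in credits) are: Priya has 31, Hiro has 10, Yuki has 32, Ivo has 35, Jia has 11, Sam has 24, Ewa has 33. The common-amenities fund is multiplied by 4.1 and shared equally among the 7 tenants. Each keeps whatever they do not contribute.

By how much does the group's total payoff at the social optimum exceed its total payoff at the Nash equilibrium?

545.60 credits

The private return per contributed unit is 4.1/7 = 0.5857 < 1 for every player regardless of endowment, so the Nash equilibrium is zero contribution and the group total is Σ E_j = 31 + 10 + 32 + 35 + 11 + 24 + 33 = 176.
Each contributed unit returns 4.100 to the group, so the social optimum is full contribution by everyone: group total = 4.100 × 176 = 721.60.
Efficiency loss = (4.100 − 1) × 176 = 545.60.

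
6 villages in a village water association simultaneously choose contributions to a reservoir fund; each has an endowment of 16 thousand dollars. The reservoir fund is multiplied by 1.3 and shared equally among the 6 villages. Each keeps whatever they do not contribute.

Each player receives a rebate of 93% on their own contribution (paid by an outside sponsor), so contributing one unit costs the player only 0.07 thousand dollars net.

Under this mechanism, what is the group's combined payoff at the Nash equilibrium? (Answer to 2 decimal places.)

With the mechanism, a contributed unit returns (1.3/6) / 0.07 = 3.0952 per unit of net cost to the contributor — now above 1 — so contributing fully is weakly dominant for every player.
So the Nash equilibrium is full contribution by all 6; the group earns 6 × (16 × 0.93 + 1.3 × 16) = 214.08.

214.08 thousand dollars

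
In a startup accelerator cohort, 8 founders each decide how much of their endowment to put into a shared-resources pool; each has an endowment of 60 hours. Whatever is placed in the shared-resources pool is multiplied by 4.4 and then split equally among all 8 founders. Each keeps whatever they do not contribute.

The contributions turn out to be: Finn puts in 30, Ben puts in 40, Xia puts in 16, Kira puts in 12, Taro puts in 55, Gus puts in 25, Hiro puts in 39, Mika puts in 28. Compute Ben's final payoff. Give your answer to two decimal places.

154.75 hours

Total contributed: 30 + 40 + 16 + 12 + 55 + 25 + 39 + 28 = 245.
Each receives 4.4 × 245 / 8 = 134.75 from the shared-resources pool.
Ben keeps 60 − 40 = 20, so Ben's payoff is 20 + 134.75 = 154.75.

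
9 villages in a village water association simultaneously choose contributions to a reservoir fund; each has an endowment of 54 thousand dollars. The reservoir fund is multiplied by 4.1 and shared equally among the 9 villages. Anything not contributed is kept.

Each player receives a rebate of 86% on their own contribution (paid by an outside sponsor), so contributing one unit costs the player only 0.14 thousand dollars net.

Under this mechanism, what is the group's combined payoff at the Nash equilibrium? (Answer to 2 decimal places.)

The effective private return per unit is now (4.1/9) / 0.14 = 3.2540 > 1, so every player's dominant strategy flips to full contribution.
At the Nash equilibrium everyone contributes 54. Group total payoff = 9 × (54 × 0.86 + 4.1 × 54) = 2410.56.

2410.56 thousand dollars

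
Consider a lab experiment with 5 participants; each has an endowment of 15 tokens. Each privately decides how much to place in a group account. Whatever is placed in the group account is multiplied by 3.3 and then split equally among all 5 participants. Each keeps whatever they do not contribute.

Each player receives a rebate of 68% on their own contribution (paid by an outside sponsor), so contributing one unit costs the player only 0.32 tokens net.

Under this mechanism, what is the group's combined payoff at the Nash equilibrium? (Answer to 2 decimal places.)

298.50 tokens

Under the mechanism each unit contributed yields (3.3/5) / 0.32 = 2.0625 back to its contributor per unit of net cost, which exceeds 1, making full contribution the dominant choice for everyone.
So the Nash equilibrium is full contribution by all 5; the group earns 5 × (15 × 0.68 + 3.3 × 15) = 298.50.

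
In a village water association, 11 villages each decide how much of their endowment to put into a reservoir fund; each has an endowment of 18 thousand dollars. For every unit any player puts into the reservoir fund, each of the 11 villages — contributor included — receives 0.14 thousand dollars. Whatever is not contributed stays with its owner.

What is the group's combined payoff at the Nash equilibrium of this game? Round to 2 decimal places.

The private return per contributed unit is 0.14 < 1, so contributing 0 is dominant for every player. At the Nash equilibrium everyone keeps their 18, and the group total is 11 × 18 = 198.

198.00 thousand dollars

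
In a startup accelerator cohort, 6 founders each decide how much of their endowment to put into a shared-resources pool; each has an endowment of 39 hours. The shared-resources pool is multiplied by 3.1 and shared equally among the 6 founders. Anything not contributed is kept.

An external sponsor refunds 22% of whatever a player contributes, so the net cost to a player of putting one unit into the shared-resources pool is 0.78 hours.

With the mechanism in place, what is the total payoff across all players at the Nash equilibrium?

234.00 hours

The effective private return is (3.1/6) / 0.78 = 0.6624, which is still under 1, so the mechanism doesn't change anyone's dominant strategy: zero contribution.
Everyone keeps their endowment and the group total is 6 × 39 = 234.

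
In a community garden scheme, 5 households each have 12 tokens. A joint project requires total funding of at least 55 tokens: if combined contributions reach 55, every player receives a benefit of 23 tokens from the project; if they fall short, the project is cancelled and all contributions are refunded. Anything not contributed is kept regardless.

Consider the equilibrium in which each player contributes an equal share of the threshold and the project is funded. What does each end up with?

Equal share of the threshold: 55/5 = 11.
At this profile no one gains by cutting their contribution: any cut drops the total below 55, the project is cancelled, contributions are refunded, and the deviator ends with 12, which is less than 12 − 11 + 23 = 24. Contributing more than 11 just wastes the excess. So contributing exactly 11 is a best response.
Each player's payoff: 12 − 11 + 23 = 24.

24 tokens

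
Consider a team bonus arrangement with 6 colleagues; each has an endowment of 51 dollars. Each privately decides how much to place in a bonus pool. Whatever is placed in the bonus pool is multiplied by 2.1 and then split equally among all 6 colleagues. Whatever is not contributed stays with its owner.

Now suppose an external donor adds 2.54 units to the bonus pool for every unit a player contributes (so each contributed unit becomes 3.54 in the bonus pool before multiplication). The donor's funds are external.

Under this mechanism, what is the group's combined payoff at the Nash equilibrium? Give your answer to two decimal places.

2274.80 dollars

The effective private return per unit is now 2.1 × 3.54 / 6 = 1.2390 > 1, so every player's dominant strategy flips to full contribution.
At the Nash equilibrium everyone contributes 51. Group total payoff = 2.1 × 3.54 × 306 = 2274.80.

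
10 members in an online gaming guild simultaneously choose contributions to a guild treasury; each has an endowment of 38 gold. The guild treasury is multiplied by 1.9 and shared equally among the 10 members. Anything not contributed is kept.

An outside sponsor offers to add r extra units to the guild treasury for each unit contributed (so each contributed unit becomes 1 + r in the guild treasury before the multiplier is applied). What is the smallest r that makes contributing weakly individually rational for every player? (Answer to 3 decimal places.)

4.263

With matching at rate r, one contributed unit becomes (1 + r) in the guild treasury and returns 1.9 × (1 + r) / 10 to the contributor.
Setting this equal to 1: 1 + r = 10/1.9 = 5.2632.
So the minimum matching rate is r = 5.2632 − 1 = 4.263.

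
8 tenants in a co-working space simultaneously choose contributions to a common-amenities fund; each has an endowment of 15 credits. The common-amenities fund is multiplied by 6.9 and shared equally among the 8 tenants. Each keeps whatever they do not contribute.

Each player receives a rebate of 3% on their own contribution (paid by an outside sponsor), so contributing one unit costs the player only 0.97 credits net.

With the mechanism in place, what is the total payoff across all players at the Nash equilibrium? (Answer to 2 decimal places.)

Even with the mechanism, each unit contributed returns only (6.9/8) / 0.97 = 0.8892 per unit of net cost, so contributing nothing is still dominant.
At the Nash equilibrium no one contributes; group total payoff = 8 × 15 = 120.

120.00 credits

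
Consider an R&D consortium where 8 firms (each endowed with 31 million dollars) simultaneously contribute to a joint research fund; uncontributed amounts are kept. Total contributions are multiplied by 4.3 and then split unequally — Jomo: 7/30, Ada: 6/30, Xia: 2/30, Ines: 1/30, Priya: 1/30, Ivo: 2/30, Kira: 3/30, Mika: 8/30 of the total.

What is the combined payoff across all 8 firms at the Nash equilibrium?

A player with share s gets back 4.3·s per unit contributed, so full contribution is dominant for anyone with s > 1/4.3 = 0.2326 and zero contribution is dominant for anyone below.
Jomo and Mika are above the threshold, contributing 31 each; the remaining 6 contribute 0. Total contributed: 62.
The joint research fund pays out 4.3 × 62 = 266.60 in total (split across the unequal shares, but the aggregate is all that matters for the group sum).
The 6 free-riders keep 31 each, adding 186. Group total = 186 + 266.60 = 452.60.

452.60 million dollars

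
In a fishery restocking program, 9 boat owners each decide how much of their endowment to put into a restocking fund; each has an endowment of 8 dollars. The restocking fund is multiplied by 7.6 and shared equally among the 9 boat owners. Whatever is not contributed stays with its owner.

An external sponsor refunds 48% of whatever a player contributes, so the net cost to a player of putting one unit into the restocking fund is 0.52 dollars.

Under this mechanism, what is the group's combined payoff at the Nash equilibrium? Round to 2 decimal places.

581.76 dollars

The effective private return per unit is now (7.6/9) / 0.52 = 1.6239 > 1, so every player's dominant strategy flips to full contribution.
So the Nash equilibrium is full contribution by all 9; the group earns 9 × (8 × 0.48 + 7.6 × 8) = 581.76.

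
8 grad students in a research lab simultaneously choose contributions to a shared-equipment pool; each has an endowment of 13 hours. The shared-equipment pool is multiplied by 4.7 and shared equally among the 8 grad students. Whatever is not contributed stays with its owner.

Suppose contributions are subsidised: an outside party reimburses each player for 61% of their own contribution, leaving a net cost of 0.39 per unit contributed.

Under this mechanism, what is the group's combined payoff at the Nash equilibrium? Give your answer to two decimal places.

The effective private return per unit is now (4.7/8) / 0.39 = 1.5064 > 1, so every player's dominant strategy flips to full contribution.
So the Nash equilibrium is full contribution by all 8; the group earns 8 × (13 × 0.61 + 4.7 × 13) = 552.24.

552.24 hours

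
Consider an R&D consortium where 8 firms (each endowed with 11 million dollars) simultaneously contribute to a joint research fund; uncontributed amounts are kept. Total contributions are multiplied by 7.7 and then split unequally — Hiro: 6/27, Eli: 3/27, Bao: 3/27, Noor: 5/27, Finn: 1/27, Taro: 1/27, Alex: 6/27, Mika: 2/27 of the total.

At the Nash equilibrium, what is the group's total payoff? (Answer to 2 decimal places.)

Each unit j contributes comes back to j as 7.7 × (j's share), so j prefers to contribute only if that share exceeds 1/7.7 = 0.1299; otherwise keeping the unit dominates.
Hiro, Noor and Alex clear that bar, contributing 11 each; the remaining 5 contribute 0. Total contributed: 33.
The joint research fund pays out 7.7 × 33 = 254.10 in total (split across the unequal shares, but the aggregate is all that matters for the group sum).
The 5 free-riders keep 11 each, adding 55. Group total = 55 + 254.10 = 309.10.

309.10 million dollars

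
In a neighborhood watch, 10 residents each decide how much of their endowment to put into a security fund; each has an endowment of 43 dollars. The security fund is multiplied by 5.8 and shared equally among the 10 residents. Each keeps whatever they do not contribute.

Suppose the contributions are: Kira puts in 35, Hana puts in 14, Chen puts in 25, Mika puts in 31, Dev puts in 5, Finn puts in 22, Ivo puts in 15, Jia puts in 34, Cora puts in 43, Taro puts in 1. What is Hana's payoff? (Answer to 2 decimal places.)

159.50 dollars

Total contributed: 35 + 14 + 25 + 31 + 5 + 22 + 15 + 34 + 43 + 1 = 225.
Each receives 5.8 × 225 / 10 = 130.50 from the security fund.
Hana keeps 43 − 14 = 29, so Hana's payoff is 29 + 130.50 = 159.50.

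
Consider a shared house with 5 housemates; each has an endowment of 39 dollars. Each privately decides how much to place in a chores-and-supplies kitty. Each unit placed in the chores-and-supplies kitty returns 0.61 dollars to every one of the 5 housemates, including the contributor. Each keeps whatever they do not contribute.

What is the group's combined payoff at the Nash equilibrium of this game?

The private return per contributed unit is 0.61 < 1, so contributing 0 is dominant for every player. At the Nash equilibrium everyone keeps their 39, and the group total is 5 × 39 = 195.

195.00 dollars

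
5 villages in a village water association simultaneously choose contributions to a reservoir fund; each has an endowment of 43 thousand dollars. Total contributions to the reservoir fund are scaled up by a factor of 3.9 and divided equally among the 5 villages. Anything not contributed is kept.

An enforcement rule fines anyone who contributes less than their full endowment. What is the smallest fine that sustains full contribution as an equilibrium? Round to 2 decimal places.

Given the others contribute fully, the best deviation is to contribute 0 (any partial contribution still incurs the fine and gives up units whose private return 0.7800 is below 1).
Deviating from 43 to 0 saves 43 thousand dollars but forfeits the deviator's share of the drop in the reservoir fund: 3.9/5 × 43 = 33.54.
So the deviation gain is 43 − 33.54 = 9.46, and the fine must be at least 9.46 thousand dollars to wipe it out.

9.46 thousand dollars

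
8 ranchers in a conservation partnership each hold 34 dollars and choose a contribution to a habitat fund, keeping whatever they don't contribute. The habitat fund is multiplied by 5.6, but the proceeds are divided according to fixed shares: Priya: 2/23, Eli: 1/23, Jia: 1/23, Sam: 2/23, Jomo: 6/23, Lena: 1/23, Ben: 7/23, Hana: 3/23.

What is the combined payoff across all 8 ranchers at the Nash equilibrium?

584.80 dollars

Each unit j contributes comes back to j as 5.6 × (j's share), so j prefers to contribute only if that share exceeds 1/5.6 = 0.1786; otherwise keeping the unit dominates.
Jomo and Ben clear that bar, contributing 34 each; the remaining 6 contribute 0. Total contributed: 68.
The habitat fund pays out 5.6 × 68 = 380.80 in total (split across the unequal shares, but the aggregate is all that matters for the group sum).
The 6 free-riders keep 34 each, adding 204. Group total = 204 + 380.80 = 584.80.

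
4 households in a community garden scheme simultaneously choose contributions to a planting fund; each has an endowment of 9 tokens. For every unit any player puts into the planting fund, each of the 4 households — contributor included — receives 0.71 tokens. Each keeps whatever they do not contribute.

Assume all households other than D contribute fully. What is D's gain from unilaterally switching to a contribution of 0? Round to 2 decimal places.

Switching from a contribution of 9 to 0 lets D keep an extra 9 tokens, but lowers the planting fund by 9, which costs D their own share of that drop: 0.71 × 9 = 6.39.
Net gain = 9 − 6.39 = 2.61. The private return per contributed unit (0.71) is below 1, so free-riding is indeed the best response regardless of what the others do.

2.61 tokens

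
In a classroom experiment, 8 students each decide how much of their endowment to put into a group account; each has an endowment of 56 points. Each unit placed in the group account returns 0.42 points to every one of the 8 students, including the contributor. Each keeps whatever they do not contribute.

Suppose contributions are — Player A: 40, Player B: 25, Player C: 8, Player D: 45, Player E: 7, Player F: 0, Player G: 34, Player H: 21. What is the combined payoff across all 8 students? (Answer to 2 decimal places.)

Total contributed: 40 + 25 + 8 + 45 + 7 + 0 + 34 + 21 = 180; total kept: 8 × 56 − 180 = 268.
The group account pays out 0.42 × 8 × 180 = 604.80 in aggregate.
Group total = 268 + 604.80 = 872.80.

872.80 points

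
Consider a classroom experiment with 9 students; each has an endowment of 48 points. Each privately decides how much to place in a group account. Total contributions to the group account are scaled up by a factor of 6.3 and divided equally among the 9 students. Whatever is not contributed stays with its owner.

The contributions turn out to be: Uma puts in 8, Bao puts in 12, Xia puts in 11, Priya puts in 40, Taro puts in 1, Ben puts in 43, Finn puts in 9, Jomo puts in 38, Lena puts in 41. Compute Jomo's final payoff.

152.10 points

Total contributed: 8 + 12 + 11 + 40 + 1 + 43 + 9 + 38 + 41 = 203.
Each receives 6.3 × 203 / 9 = 142.10 from the group account.
Jomo keeps 48 − 38 = 10, so Jomo's payoff is 10 + 142.10 = 152.10.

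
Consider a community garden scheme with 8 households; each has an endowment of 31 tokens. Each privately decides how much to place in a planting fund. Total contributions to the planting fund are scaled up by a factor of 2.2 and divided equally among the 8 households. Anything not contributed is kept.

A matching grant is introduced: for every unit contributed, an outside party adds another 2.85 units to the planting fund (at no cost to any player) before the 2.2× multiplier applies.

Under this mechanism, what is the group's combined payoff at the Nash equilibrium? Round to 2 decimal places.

2100.56 tokens

With the mechanism, a contributed unit returns 2.2 × 3.85 / 8 = 1.0588 per unit of net cost to the contributor — now above 1 — so contributing fully is weakly dominant for every player.
At the Nash equilibrium everyone contributes 31. Group total payoff = 2.2 × 3.85 × 248 = 2100.56.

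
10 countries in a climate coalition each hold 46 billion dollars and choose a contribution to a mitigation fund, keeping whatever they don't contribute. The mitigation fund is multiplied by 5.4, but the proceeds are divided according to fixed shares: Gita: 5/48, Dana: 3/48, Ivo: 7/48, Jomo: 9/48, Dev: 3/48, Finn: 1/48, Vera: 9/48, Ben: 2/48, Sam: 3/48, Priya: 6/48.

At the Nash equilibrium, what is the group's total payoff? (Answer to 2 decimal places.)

864.80 billion dollars

Each unit j contributes comes back to j as 5.4 × (j's share), so j prefers to contribute only if that share exceeds 1/5.4 = 0.1852; otherwise keeping the unit dominates.
Jomo and Vera are above the threshold, contributing 46 each; the remaining 8 contribute 0. Total contributed: 92.
The mitigation fund pays out 5.4 × 92 = 496.80 in total (split across the unequal shares, but the aggregate is all that matters for the group sum).
The 8 free-riders keep 46 each, adding 368. Group total = 368 + 496.80 = 864.80.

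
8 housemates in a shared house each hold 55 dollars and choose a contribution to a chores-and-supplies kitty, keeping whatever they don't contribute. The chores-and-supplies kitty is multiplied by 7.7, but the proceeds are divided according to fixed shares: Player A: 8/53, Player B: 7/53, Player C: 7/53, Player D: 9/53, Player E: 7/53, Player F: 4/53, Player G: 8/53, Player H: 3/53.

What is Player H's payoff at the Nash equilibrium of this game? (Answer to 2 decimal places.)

For player j, contributing a unit is worthwhile iff 7.7 × (j's share) ≥ 1, i.e. iff j's share is at least 0.1299.
Player A, Player B, Player C, Player D, Player E and Player G clear that bar, contributing 55 each; the remaining 2 contribute 0. Total contributed: 330.
Player H keeps 55 and receives 7.7 × 330 × 3/53 = 143.83 from the chores-and-supplies kitty, for a payoff of 198.83.

198.83 dollars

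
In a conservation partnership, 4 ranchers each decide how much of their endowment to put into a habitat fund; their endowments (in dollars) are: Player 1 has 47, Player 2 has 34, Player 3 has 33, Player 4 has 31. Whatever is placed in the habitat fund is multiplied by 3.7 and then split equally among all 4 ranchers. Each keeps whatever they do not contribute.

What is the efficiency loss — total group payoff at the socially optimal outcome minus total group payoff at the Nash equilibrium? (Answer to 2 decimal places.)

391.50 dollars

The private return per contributed unit is 3.7/4 = 0.9250 < 1 for every player regardless of endowment, so the Nash equilibrium is zero contribution and the group total is Σ E_j = 47 + 34 + 33 + 31 = 145.
Each contributed unit returns 3.700 to the group, so the social optimum is full contribution by everyone: group total = 3.700 × 145 = 536.50.
Efficiency loss = (3.700 − 1) × 145 = 391.50.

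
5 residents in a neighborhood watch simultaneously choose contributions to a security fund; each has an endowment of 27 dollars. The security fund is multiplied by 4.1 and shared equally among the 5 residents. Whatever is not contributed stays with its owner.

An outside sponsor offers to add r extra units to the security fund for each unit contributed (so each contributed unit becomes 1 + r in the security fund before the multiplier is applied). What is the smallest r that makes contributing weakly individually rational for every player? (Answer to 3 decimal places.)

With matching at rate r, one contributed unit becomes (1 + r) in the security fund and returns 4.1 × (1 + r) / 5 to the contributor.
Setting this equal to 1: 1 + r = 5/4.1 = 1.2195.
So the minimum matching rate is r = 1.2195 − 1 = 0.220.

0.220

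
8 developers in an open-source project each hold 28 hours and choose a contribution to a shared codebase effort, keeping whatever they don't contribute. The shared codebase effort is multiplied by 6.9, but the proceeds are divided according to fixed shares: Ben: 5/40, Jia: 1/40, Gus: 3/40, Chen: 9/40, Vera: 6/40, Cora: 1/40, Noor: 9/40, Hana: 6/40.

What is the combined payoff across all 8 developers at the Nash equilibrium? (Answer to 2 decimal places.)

For player j, contributing a unit is worthwhile iff 6.9 × (j's share) ≥ 1, i.e. iff j's share is at least 0.1449.
Chen, Vera, Noor and Hana are above the threshold, contributing 28 each; the remaining 4 contribute 0. Total contributed: 112.
The shared codebase effort pays out 6.9 × 112 = 772.80 in total (split across the unequal shares, but the aggregate is all that matters for the group sum).
The 4 free-riders keep 28 each, adding 112. Group total = 112 + 772.80 = 884.80.

884.80 hours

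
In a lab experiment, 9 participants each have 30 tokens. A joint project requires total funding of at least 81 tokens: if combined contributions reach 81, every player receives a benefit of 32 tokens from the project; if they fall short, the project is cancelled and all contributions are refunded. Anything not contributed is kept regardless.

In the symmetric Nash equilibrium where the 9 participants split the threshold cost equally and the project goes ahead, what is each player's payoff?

Equal share of the threshold: 81/9 = 9.
At this profile no one gains by cutting their contribution: any cut drops the total below 81, the project is cancelled, contributions are refunded, and the deviator ends with 30, which is less than 30 − 9 + 32 = 53. Contributing more than 9 just wastes the excess. So contributing exactly 9 is a best response.
Each player's payoff: 30 − 9 + 32 = 53.

53 tokens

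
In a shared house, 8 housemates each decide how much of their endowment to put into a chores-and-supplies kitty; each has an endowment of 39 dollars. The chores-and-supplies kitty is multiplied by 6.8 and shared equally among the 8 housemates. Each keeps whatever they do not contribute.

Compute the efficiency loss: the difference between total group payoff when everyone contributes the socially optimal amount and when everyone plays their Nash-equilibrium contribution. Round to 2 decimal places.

1809.60 dollars

Each contributed unit returns 6.8/8 = 0.8500 to its contributor — below 1 — so contributing 0 is dominant for every player. At the Nash equilibrium everyone keeps their 39, and the group total is 8 × 39 = 312.
Each contributed unit returns 6.800 to the group as a whole (0.8500 to each of 8 players), which exceeds 1, so the social optimum is full contribution: group total = 6.800 × 312 = 2121.60.
Efficiency loss = 2121.60 − 312 = 1809.60.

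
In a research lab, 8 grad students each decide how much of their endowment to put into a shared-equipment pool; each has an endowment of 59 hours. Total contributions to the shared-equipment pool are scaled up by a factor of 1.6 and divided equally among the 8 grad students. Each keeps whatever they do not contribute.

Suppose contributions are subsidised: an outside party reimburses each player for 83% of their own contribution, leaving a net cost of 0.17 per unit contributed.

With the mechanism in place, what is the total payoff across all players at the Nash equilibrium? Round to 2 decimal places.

1146.96 hours

The effective private return per unit is now (1.6/8) / 0.17 = 1.1765 > 1, so every player's dominant strategy flips to full contribution.
At the Nash equilibrium everyone contributes 59. Group total payoff = 8 × (59 × 0.83 + 1.6 × 59) = 1146.96.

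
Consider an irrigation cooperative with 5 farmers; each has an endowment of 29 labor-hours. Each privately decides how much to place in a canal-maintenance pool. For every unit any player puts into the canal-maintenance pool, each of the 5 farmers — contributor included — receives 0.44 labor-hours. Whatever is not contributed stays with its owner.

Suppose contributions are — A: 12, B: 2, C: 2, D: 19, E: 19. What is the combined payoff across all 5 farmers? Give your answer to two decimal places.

Total contributed: 12 + 2 + 2 + 19 + 19 = 54; total kept: 5 × 29 − 54 = 91.
The canal-maintenance pool pays out 0.44 × 5 × 54 = 118.80 in aggregate.
Group total = 91 + 118.80 = 209.80.

209.80 labor-hours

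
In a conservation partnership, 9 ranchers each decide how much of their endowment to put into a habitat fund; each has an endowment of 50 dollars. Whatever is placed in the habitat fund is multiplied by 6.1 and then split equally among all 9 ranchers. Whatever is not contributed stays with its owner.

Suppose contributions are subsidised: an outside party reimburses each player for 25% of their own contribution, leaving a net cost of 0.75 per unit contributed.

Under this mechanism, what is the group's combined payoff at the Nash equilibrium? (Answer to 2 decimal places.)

With the mechanism, a contributed unit returns (6.1/9) / 0.75 = 0.9037 per unit of net cost — still below 1 — so contributing 0 remains dominant for every player.
At the Nash equilibrium no one contributes; group total payoff = 9 × 50 = 450.

450.00 dollars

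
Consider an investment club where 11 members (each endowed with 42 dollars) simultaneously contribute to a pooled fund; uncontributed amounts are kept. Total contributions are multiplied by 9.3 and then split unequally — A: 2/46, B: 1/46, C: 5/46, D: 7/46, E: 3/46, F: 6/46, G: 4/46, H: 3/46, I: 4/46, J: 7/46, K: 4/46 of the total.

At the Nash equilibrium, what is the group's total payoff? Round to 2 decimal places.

Player j's private return per contributed unit is 9.3 × (j's share). Contributing is weakly dominant for j when that share is at least 1/9.3 = 0.1075, and contributing 0 is dominant otherwise.
The shares above 0.1075 belong to C, D, F and J, contributing 42 each; the remaining 7 contribute 0. Total contributed: 168.
The pooled fund pays out 9.3 × 168 = 1562.40 in total (split across the unequal shares, but the aggregate is all that matters for the group sum).
The 7 free-riders keep 42 each, adding 294. Group total = 294 + 1562.40 = 1856.40.

1856.40 dollars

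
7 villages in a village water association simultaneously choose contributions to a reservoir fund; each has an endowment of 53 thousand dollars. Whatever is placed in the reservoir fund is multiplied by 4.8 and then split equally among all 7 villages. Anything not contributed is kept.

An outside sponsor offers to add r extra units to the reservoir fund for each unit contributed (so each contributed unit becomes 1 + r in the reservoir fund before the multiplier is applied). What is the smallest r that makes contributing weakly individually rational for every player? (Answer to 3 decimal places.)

With matching at rate r, one contributed unit becomes (1 + r) in the reservoir fund and returns 4.8 × (1 + r) / 7 to the contributor.
Setting this equal to 1: 1 + r = 7/4.8 = 1.4583.
So the minimum matching rate is r = 1.4583 − 1 = 0.458.

0.458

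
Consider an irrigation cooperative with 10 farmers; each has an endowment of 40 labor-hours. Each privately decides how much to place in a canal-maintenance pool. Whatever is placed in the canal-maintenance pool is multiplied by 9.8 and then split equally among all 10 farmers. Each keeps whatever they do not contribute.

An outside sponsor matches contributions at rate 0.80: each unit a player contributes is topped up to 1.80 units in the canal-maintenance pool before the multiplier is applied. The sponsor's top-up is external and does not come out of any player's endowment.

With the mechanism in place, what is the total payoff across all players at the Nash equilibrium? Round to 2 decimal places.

7056.00 labor-hours

With the mechanism, a contributed unit returns 9.8 × 1.80 / 10 = 1.7640 per unit of net cost to the contributor — now above 1 — so contributing fully is weakly dominant for every player.
So the Nash equilibrium is full contribution by all 10; the group earns 9.8 × 1.80 × 400 = 7056.00.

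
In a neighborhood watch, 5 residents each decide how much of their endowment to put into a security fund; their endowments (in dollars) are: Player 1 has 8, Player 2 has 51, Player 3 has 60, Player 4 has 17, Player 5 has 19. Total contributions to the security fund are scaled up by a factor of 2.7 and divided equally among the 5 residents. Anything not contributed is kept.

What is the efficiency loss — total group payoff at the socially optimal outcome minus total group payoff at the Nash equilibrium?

The private return per contributed unit is 2.7/5 = 0.5400 < 1 for every player regardless of endowment, so the Nash equilibrium is zero contribution and the group total is Σ E_j = 8 + 51 + 60 + 17 + 19 = 155.
Each contributed unit returns 2.700 to the group, so the social optimum is full contribution by everyone: group total = 2.700 × 155 = 418.50.
Efficiency loss = (2.700 − 1) × 155 = 263.50.

263.50 dollars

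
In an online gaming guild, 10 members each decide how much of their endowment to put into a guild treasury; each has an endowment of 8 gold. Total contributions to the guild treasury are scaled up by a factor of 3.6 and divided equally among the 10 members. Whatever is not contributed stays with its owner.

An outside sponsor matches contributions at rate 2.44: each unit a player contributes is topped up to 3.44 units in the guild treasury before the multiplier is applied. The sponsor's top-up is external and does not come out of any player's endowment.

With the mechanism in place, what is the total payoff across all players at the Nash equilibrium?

990.72 gold

Under the mechanism each unit contributed yields 3.6 × 3.44 / 10 = 1.2384 back to its contributor per unit of net cost, which exceeds 1, making full contribution the dominant choice for everyone.
So the Nash equilibrium is full contribution by all 10; the group earns 3.6 × 3.44 × 80 = 990.72.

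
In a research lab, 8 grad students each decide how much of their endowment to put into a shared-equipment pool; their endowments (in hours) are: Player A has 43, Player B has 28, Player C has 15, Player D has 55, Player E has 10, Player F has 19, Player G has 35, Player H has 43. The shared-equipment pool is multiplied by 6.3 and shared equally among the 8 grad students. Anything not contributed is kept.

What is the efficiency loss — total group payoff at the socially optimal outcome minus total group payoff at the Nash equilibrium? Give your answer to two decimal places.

The private return per contributed unit is 6.3/8 = 0.7875 < 1 for every player regardless of endowment, so the Nash equilibrium is zero contribution and the group total is Σ E_j = 43 + 28 + 15 + 55 + 10 + 19 + 35 + 43 = 248.
Each contributed unit returns 6.300 to the group, so the social optimum is full contribution by everyone: group total = 6.300 × 248 = 1562.40.
Efficiency loss = (6.300 − 1) × 248 = 1314.40.

1314.40 hours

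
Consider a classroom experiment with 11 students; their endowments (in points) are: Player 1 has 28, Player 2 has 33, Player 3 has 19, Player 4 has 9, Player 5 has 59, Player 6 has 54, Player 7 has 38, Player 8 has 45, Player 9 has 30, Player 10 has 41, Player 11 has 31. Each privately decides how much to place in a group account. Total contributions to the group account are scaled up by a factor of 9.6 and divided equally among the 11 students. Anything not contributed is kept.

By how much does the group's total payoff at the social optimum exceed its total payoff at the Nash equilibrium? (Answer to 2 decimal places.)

3328.20 points

The private return per contributed unit is 9.6/11 = 0.8727 < 1 for every player regardless of endowment, so the Nash equilibrium is zero contribution and the group total is Σ E_j = 28 + 33 + 19 + 9 + 59 + 54 + 38 + 45 + 30 + 41 + 31 = 387.
Each contributed unit returns 9.600 to the group, so the social optimum is full contribution by everyone: group total = 9.600 × 387 = 3715.20.
Efficiency loss = (9.600 − 1) × 387 = 3328.20.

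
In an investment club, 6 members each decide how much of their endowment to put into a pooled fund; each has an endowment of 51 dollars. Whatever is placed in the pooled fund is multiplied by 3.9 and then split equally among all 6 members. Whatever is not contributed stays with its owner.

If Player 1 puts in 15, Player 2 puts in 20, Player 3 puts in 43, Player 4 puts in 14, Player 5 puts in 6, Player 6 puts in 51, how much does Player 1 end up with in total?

132.85 dollars

Total contributed: 15 + 20 + 43 + 14 + 6 + 51 = 149.
Each receives 3.9 × 149 / 6 = 96.85 from the pooled fund.
Player 1 keeps 51 − 15 = 36, so Player 1's payoff is 36 + 96.85 = 132.85.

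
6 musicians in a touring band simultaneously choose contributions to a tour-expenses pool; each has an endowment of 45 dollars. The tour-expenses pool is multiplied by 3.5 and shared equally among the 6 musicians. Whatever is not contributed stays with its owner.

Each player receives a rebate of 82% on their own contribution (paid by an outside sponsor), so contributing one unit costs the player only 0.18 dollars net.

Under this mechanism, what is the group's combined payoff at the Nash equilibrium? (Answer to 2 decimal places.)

1166.40 dollars

With the mechanism, a contributed unit returns (3.5/6) / 0.18 = 3.2407 per unit of net cost to the contributor — now above 1 — so contributing fully is weakly dominant for every player.
At the Nash equilibrium everyone contributes 45. Group total payoff = 6 × (45 × 0.82 + 3.5 × 45) = 1166.40.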